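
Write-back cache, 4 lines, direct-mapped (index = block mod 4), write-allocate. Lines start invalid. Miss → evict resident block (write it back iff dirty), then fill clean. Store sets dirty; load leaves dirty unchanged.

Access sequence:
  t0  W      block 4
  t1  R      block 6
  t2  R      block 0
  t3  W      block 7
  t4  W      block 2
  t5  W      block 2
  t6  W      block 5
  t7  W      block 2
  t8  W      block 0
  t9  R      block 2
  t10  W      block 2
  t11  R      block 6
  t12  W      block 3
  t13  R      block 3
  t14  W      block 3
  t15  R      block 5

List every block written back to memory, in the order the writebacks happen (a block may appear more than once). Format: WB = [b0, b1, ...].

WB = [4, 2, 7]

0: W B4 → L0 miss [D]
1: R B6 → L2 miss [-]
2: R B0 → L0 miss wb→B4 [-]
3: W B7 → L3 miss [D]
4: W B2 → L2 miss [D]
5: W B2 → L2 hit [D]
6: W B5 → L1 miss [D]
7: W B2 → L2 hit [D]
8: W B0 → L0 hit [D]
9: R B2 → L2 hit [D]
10: W B2 → L2 hit [D]
11: R B6 → L2 miss wb→B2 [-]
12: W B3 → L3 miss wb→B7 [D]
13: R B3 → L3 hit [D]
14: W B3 → L3 hit [D]
15: R B5 → L1 hit [D]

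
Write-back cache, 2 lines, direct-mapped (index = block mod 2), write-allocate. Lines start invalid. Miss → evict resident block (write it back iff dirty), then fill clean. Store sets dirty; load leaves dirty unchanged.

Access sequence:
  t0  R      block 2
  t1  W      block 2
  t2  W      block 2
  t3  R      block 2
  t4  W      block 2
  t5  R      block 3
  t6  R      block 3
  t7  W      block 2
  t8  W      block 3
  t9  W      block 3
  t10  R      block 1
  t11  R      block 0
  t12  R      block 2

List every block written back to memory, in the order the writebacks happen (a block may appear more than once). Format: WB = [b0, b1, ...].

WB = [3, 2]

0: R B2 → L0 miss [-]
1: W B2 → L0 hit [D]
2: W B2 → L0 hit [D]
3: R B2 → L0 hit [D]
4: W B2 → L0 hit [D]
5: R B3 → L1 miss [-]
6: R B3 → L1 hit [-]
7: W B2 → L0 hit [D]
8: W B3 → L1 hit [D]
9: W B3 → L1 hit [D]
10: R B1 → L1 miss wb→B3 [-]
11: R B0 → L0 miss wb→B2 [-]
12: R B2 → L0 miss [-]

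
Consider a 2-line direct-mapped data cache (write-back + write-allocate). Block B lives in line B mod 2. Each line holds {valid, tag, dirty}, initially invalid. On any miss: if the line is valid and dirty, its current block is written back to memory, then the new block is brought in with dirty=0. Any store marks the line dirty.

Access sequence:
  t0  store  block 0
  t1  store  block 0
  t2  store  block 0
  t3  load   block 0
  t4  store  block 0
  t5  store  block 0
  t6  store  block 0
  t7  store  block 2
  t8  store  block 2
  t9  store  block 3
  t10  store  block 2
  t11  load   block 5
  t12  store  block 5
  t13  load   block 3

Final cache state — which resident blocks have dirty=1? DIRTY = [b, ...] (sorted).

0: W B0 → L0 miss [D]
1: W B0 → L0 hit [D]
2: W B0 → L0 hit [D]
3: R B0 → L0 hit [D]
4: W B0 → L0 hit [D]
5: W B0 → L0 hit [D]
6: W B0 → L0 hit [D]
7: W B2 → L0 miss wb→B0 [D]
8: W B2 → L0 hit [D]
9: W B3 → L1 miss [D]
10: W B2 → L0 hit [D]
11: R B5 → L1 miss wb→B3 [-]
12: W B5 → L1 hit [D]
13: R B3 → L1 miss wb→B5 [-]

DIRTY = [2]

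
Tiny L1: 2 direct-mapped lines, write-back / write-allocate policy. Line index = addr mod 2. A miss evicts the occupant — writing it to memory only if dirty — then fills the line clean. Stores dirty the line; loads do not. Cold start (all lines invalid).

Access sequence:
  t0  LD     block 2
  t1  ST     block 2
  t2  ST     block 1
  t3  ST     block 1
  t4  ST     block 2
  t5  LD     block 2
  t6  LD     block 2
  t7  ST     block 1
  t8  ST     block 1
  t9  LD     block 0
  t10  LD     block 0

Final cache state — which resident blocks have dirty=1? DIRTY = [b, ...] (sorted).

DIRTY = [1]

  0 | R B2 → L0 miss [-]
  1 | W B2 → L0 hit [D]
  2 | W B1 → L1 miss [D]
  3 | W B1 → L1 hit [D]
  4 | W B2 → L0 hit [D]
  5 | R B2 → L0 hit [D]
  6 | R B2 → L0 hit [D]
  7 | W B1 → L1 hit [D]
  8 | W B1 → L1 hit [D]
  9 | R B0 → L0 miss wb→B2 [-]
  10 | R B0 → L0 hit [-]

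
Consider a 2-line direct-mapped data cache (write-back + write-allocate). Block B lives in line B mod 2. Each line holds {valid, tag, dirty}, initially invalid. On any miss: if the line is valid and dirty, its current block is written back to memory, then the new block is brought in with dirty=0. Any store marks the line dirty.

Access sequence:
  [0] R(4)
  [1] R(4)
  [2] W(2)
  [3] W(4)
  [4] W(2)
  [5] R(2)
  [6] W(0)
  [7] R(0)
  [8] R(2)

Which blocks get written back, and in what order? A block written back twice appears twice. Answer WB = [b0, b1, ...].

WB = [2, 4, 2, 0]

0: R B4 -> L0 miss  d=-]
1: R B4 -> L0 hit  d=-]
2: W B2 -> L0 miss  d=D]
3: W B4 -> L0 miss wb->B2  d=D]
4: W B2 -> L0 miss wb->B4  d=D]
5: R B2 -> L0 hit  d=D]
6: W B0 -> L0 miss wb->B2  d=D]
7: R B0 -> L0 hit  d=D]
8: R B2 -> L0 miss wb->B0  d=-]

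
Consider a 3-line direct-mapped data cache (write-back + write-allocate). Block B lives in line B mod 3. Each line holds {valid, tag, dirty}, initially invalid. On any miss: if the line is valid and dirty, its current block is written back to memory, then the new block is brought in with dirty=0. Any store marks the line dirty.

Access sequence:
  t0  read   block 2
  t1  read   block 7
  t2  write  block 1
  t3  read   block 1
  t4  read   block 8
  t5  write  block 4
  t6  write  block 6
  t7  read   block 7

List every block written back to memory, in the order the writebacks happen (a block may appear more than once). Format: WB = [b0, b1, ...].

0: R B2 -> L2 miss  d=-]
1: R B7 -> L1 miss  d=-]
2: W B1 -> L1 miss  d=D]
3: R B1 -> L1 hit  d=D]
4: R B8 -> L2 miss  d=-]
5: W B4 -> L1 miss wb->B1  d=D]
6: W B6 -> L0 miss  d=D]
7: R B7 -> L1 miss wb->B4  d=-]

WB = [1, 4]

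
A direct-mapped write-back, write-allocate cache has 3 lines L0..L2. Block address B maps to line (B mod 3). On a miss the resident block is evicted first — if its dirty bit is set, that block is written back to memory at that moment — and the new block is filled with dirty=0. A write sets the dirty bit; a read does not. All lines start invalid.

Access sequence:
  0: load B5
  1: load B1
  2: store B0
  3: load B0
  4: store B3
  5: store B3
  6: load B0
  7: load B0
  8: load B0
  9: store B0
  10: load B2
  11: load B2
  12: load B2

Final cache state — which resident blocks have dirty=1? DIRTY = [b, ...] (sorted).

0: R B5 → L2 miss [-]
1: R B1 → L1 miss [-]
2: W B0 → L0 miss [D]
3: R B0 → L0 hit [D]
4: W B3 → L0 miss wb→B0 [D]
5: W B3 → L0 hit [D]
6: R B0 → L0 miss wb→B3 [-]
7: R B0 → L0 hit [-]
8: R B0 → L0 hit [-]
9: W B0 → L0 hit [D]
10: R B2 → L2 miss [-]
11: R B2 → L2 hit [-]
12: R B2 → L2 hit [-]

DIRTY = [0]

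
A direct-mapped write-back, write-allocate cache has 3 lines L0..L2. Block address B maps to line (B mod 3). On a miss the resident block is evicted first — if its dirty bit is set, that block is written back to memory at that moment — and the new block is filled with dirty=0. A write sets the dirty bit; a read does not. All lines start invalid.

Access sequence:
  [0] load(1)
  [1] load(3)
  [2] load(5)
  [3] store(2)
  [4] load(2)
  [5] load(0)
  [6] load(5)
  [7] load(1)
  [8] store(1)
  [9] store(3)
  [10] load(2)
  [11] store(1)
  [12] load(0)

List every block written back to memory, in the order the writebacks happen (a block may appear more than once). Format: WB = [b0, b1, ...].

  0 | R B1 → L1 miss [-]
  1 | R B3 → L0 miss [-]
  2 | R B5 → L2 miss [-]
  3 | W B2 → L2 miss [D]
  4 | R B2 → L2 hit [D]
  5 | R B0 → L0 miss [-]
  6 | R B5 → L2 miss wb→B2 [-]
  7 | R B1 → L1 hit [-]
  8 | W B1 → L1 hit [D]
  9 | W B3 → L0 miss [D]
  10 | R B2 → L2 miss [-]
  11 | W B1 → L1 hit [D]
  12 | R B0 → L0 miss wb→B3 [-]

WB = [2, 3]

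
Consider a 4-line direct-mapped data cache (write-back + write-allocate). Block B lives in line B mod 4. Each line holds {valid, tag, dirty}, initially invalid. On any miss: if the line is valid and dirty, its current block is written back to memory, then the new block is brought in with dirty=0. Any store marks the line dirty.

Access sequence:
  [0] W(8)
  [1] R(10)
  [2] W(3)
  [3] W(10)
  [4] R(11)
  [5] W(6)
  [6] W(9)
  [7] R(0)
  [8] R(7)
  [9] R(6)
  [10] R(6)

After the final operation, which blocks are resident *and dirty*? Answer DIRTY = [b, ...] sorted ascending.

DIRTY = [6, 9]

0: W B8 → L0 miss [D]
1: R B10 → L2 miss [-]
2: W B3 → L3 miss [D]
3: W B10 → L2 hit [D]
4: R B11 → L3 miss wb→B3 [-]
5: W B6 → L2 miss wb→B10 [D]
6: W B9 → L1 miss [D]
7: R B0 → L0 miss wb→B8 [-]
8: R B7 → L3 miss [-]
9: R B6 → L2 hit [D]
10: R B6 → L2 hit [D]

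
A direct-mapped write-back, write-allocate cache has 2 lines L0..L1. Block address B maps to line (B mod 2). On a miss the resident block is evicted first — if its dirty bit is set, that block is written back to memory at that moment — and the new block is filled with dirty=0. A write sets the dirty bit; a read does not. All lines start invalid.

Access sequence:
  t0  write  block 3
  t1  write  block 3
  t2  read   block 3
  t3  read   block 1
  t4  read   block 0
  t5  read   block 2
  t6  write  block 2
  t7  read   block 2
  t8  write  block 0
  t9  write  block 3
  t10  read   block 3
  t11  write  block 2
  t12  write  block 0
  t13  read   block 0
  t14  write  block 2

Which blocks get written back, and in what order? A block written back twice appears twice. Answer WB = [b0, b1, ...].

WB = [3, 2, 0, 2, 0]

0: W B3 -> L1 miss  d=D]
1: W B3 -> L1 hit  d=D]
2: R B3 -> L1 hit  d=D]
3: R B1 -> L1 miss wb->B3  d=-]
4: R B0 -> L0 miss  d=-]
5: R B2 -> L0 miss  d=-]
6: W B2 -> L0 hit  d=D]
7: R B2 -> L0 hit  d=D]
8: W B0 -> L0 miss wb->B2  d=D]
9: W B3 -> L1 miss  d=D]
10: R B3 -> L1 hit  d=D]
11: W B2 -> L0 miss wb->B0  d=D]
12: W B0 -> L0 miss wb->B2  d=D]
13: R B0 -> L0 hit  d=D]
14: W B2 -> L0 miss wb->B0  d=D]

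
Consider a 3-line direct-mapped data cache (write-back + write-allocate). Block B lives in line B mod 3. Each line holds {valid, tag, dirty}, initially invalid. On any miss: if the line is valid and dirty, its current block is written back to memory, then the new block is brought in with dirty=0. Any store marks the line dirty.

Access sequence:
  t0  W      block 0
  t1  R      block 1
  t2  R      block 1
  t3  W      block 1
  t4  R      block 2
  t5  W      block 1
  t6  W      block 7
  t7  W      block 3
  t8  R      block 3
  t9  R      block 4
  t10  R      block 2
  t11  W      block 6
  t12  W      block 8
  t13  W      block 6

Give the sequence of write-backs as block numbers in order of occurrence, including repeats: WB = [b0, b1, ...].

WB = [1, 0, 7, 3]

0: W B0 -> L0 miss  d=D]
1: R B1 -> L1 miss  d=-]
2: R B1 -> L1 hit  d=-]
3: W B1 -> L1 hit  d=D]
4: R B2 -> L2 miss  d=-]
5: W B1 -> L1 hit  d=D]
6: W B7 -> L1 miss wb->B1  d=D]
7: W B3 -> L0 miss wb->B0  d=D]
8: R B3 -> L0 hit  d=D]
9: R B4 -> L1 miss wb->B7  d=-]
10: R B2 -> L2 hit  d=-]
11: W B6 -> L0 miss wb->B3  d=D]
12: W B8 -> L2 miss  d=D]
13: W B6 -> L0 hit  d=D]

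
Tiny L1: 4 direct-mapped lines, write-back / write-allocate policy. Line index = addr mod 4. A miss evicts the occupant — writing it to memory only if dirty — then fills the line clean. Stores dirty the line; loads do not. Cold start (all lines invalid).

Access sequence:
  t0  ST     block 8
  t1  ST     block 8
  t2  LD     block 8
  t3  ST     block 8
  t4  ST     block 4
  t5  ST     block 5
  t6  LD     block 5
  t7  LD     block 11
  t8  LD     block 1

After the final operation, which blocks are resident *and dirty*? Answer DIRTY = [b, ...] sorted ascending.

0: W B8 → L0 miss [D]
1: W B8 → L0 hit [D]
2: R B8 → L0 hit [D]
3: W B8 → L0 hit [D]
4: W B4 → L0 miss wb→B8 [D]
5: W B5 → L1 miss [D]
6: R B5 → L1 hit [D]
7: R B11 → L3 miss [-]
8: R B1 → L1 miss wb→B5 [-]

DIRTY = [4]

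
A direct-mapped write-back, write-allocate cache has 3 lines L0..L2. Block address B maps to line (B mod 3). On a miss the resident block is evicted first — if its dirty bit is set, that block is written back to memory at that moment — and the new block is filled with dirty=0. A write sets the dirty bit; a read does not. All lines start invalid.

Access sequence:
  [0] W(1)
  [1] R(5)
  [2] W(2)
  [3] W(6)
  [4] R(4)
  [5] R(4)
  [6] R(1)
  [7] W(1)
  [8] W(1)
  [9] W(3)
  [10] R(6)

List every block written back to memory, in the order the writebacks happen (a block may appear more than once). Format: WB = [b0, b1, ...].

WB = [1, 6, 3]

0: W B1 → L1 miss [D]
1: R B5 → L2 miss [-]
2: W B2 → L2 miss [D]
3: W B6 → L0 miss [D]
4: R B4 → L1 miss wb→B1 [-]
5: R B4 → L1 hit [-]
6: R B1 → L1 miss [-]
7: W B1 → L1 hit [D]
8: W B1 → L1 hit [D]
9: W B3 → L0 miss wb→B6 [D]
10: R B6 → L0 miss wb→B3 [-]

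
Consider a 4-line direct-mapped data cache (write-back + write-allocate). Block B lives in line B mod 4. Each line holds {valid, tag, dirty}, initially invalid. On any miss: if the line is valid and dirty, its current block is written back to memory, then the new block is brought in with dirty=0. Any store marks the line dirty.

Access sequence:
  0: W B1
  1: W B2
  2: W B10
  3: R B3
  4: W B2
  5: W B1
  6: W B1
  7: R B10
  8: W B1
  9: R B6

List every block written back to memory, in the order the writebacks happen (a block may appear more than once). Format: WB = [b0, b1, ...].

  0 | W B1 → L1 miss [D]
  1 | W B2 → L2 miss [D]
  2 | W B10 → L2 miss wb→B2 [D]
  3 | R B3 → L3 miss [-]
  4 | W B2 → L2 miss wb→B10 [D]
  5 | W B1 → L1 hit [D]
  6 | W B1 → L1 hit [D]
  7 | R B10 → L2 miss wb→B2 [-]
  8 | W B1 → L1 hit [D]
  9 | R B6 → L2 miss [-]

WB = [2, 10, 2]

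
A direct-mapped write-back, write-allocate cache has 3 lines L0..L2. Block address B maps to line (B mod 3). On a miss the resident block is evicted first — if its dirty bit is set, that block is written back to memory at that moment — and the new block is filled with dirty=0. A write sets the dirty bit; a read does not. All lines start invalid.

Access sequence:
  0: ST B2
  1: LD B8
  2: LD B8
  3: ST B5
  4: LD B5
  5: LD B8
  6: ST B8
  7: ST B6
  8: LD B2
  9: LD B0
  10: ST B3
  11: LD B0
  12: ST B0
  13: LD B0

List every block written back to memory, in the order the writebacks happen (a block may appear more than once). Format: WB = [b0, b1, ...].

0: W B2 -> L2 miss  d=D]
1: R B8 -> L2 miss wb->B2  d=-]
2: R B8 -> L2 hit  d=-]
3: W B5 -> L2 miss  d=D]
4: R B5 -> L2 hit  d=D]
5: R B8 -> L2 miss wb->B5  d=-]
6: W B8 -> L2 hit  d=D]
7: W B6 -> L0 miss  d=D]
8: R B2 -> L2 miss wb->B8  d=-]
9: R B0 -> L0 miss wb->B6  d=-]
10: W B3 -> L0 miss  d=D]
11: R B0 -> L0 miss wb->B3  d=-]
12: W B0 -> L0 hit  d=D]
13: R B0 -> L0 hit  d=D]

WB = [2, 5, 8, 6, 3]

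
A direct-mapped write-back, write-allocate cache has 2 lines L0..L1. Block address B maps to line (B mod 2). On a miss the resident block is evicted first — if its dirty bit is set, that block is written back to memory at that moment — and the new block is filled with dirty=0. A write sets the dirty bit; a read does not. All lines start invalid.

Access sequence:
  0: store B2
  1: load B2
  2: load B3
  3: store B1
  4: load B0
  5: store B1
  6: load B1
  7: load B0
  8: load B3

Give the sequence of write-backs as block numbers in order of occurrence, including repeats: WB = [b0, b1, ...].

  0 | W B2 → L0 miss [D]
  1 | R B2 → L0 hit [D]
  2 | R B3 → L1 miss [-]
  3 | W B1 → L1 miss [D]
  4 | R B0 → L0 miss wb→B2 [-]
  5 | W B1 → L1 hit [D]
  6 | R B1 → L1 hit [D]
  7 | R B0 → L0 hit [-]
  8 | R B3 → L1 miss wb→B1 [-]

WB = [2, 1]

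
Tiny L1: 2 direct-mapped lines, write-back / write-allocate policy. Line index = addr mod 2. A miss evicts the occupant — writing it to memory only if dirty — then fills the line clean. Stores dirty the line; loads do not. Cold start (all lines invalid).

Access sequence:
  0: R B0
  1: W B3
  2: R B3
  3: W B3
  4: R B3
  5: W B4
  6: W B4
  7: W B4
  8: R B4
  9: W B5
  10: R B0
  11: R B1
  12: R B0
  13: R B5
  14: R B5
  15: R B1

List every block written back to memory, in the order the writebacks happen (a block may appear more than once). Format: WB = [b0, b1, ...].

0: R B0 -> L0 miss  d=-]
1: W B3 -> L1 miss  d=D]
2: R B3 -> L1 hit  d=D]
3: W B3 -> L1 hit  d=D]
4: R B3 -> L1 hit  d=D]
5: W B4 -> L0 miss  d=D]
6: W B4 -> L0 hit  d=D]
7: W B4 -> L0 hit  d=D]
8: R B4 -> L0 hit  d=D]
9: W B5 -> L1 miss wb->B3  d=D]
10: R B0 -> L0 miss wb->B4  d=-]
11: R B1 -> L1 miss wb->B5  d=-]
12: R B0 -> L0 hit  d=-]
13: R B5 -> L1 miss  d=-]
14: R B5 -> L1 hit  d=-]
15: R B1 -> L1 miss  d=-]

WB = [3, 4, 5]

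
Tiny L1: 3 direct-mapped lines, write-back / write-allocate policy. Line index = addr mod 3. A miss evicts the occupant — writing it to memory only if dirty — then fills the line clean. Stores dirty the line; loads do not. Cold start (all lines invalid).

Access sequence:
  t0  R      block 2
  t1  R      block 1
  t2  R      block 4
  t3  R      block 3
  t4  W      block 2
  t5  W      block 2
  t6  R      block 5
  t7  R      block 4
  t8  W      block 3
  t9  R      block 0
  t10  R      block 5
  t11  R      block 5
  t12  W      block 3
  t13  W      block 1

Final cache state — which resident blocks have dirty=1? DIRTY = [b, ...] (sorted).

DIRTY = [1, 3]

0: R B2 → L2 miss [-]
1: R B1 → L1 miss [-]
2: R B4 → L1 miss [-]
3: R B3 → L0 miss [-]
4: W B2 → L2 hit [D]
5: W B2 → L2 hit [D]
6: R B5 → L2 miss wb→B2 [-]
7: R B4 → L1 hit [-]
8: W B3 → L0 hit [D]
9: R B0 → L0 miss wb→B3 [-]
10: R B5 → L2 hit [-]
11: R B5 → L2 hit [-]
12: W B3 → L0 miss [D]
13: W B1 → L1 miss [D]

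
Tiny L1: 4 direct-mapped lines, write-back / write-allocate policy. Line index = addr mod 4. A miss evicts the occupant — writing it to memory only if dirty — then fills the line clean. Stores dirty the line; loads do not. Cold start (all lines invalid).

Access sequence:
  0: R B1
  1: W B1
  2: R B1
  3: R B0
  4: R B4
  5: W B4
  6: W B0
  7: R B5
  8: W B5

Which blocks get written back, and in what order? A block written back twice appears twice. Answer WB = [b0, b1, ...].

WB = [4, 1]

  0 | R B1 → L1 miss [-]
  1 | W B1 → L1 hit [D]
  2 | R B1 → L1 hit [D]
  3 | R B0 → L0 miss [-]
  4 | R B4 → L0 miss [-]
  5 | W B4 → L0 hit [D]
  6 | W B0 → L0 miss wb→B4 [D]
  7 | R B5 → L1 miss wb→B1 [-]
  8 | W B5 → L1 hit [D]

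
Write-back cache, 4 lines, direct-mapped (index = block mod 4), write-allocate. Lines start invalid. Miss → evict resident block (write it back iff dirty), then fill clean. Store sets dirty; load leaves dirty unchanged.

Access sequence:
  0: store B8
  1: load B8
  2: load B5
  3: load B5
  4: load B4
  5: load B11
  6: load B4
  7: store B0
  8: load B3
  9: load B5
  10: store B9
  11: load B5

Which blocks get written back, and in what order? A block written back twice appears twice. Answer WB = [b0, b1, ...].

0: W B8 -> L0 miss  d=D]
1: R B8 -> L0 hit  d=D]
2: R B5 -> L1 miss  d=-]
3: R B5 -> L1 hit  d=-]
4: R B4 -> L0 miss wb->B8  d=-]
5: R B11 -> L3 miss  d=-]
6: R B4 -> L0 hit  d=-]
7: W B0 -> L0 miss  d=D]
8: R B3 -> L3 miss  d=-]
9: R B5 -> L1 hit  d=-]
10: W B9 -> L1 miss  d=D]
11: R B5 -> L1 miss wb->B9  d=-]

WB = [8, 9]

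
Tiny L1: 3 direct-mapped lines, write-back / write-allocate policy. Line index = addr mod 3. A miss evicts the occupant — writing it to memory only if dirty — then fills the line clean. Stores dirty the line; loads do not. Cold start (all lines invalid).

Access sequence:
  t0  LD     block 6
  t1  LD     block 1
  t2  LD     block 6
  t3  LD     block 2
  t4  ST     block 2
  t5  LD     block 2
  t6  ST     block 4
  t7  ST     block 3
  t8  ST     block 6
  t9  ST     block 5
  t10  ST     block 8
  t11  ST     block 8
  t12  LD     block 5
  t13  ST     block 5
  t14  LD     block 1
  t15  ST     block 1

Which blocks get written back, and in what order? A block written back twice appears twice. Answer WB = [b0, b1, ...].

WB = [3, 2, 5, 8, 4]

0: R B6 → L0 miss [-]
1: R B1 → L1 miss [-]
2: R B6 → L0 hit [-]
3: R B2 → L2 miss [-]
4: W B2 → L2 hit [D]
5: R B2 → L2 hit [D]
6: W B4 → L1 miss [D]
7: W B3 → L0 miss [D]
8: W B6 → L0 miss wb→B3 [D]
9: W B5 → L2 miss wb→B2 [D]
10: W B8 → L2 miss wb→B5 [D]
11: W B8 → L2 hit [D]
12: R B5 → L2 miss wb→B8 [-]
13: W B5 → L2 hit [D]
14: R B1 → L1 miss wb→B4 [-]
15: W B1 → L1 hit [D]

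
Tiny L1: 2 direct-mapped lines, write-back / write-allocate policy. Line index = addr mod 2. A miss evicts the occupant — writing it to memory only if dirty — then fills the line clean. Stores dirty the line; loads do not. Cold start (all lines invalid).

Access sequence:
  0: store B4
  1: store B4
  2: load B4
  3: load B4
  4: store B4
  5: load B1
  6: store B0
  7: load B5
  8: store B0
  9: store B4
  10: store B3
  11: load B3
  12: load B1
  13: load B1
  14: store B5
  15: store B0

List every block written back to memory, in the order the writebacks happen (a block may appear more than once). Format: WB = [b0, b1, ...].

  0 | W B4 → L0 miss [D]
  1 | W B4 → L0 hit [D]
  2 | R B4 → L0 hit [D]
  3 | R B4 → L0 hit [D]
  4 | W B4 → L0 hit [D]
  5 | R B1 → L1 miss [-]
  6 | W B0 → L0 miss wb→B4 [D]
  7 | R B5 → L1 miss [-]
  8 | W B0 → L0 hit [D]
  9 | W B4 → L0 miss wb→B0 [D]
  10 | W B3 → L1 miss [D]
  11 | R B3 → L1 hit [D]
  12 | R B1 → L1 miss wb→B3 [-]
  13 | R B1 → L1 hit [-]
  14 | W B5 → L1 miss [D]
  15 | W B0 → L0 miss wb→B4 [D]

WB = [4, 0, 3, 4]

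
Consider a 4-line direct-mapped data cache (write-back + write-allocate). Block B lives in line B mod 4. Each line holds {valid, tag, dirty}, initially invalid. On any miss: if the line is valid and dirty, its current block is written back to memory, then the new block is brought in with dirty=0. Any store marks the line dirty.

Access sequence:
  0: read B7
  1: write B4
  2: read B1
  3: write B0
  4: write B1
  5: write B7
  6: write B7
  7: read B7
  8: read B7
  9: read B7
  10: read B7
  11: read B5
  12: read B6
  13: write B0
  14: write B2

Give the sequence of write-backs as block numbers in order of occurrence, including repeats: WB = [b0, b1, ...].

WB = [4, 1]

  0 | R B7 → L3 miss [-]
  1 | W B4 → L0 miss [D]
  2 | R B1 → L1 miss [-]
  3 | W B0 → L0 miss wb→B4 [D]
  4 | W B1 → L1 hit [D]
  5 | W B7 → L3 hit [D]
  6 | W B7 → L3 hit [D]
  7 | R B7 → L3 hit [D]
  8 | R B7 → L3 hit [D]
  9 | R B7 → L3 hit [D]
  10 | R B7 → L3 hit [D]
  11 | R B5 → L1 miss wb→B1 [-]
  12 | R B6 → L2 miss [-]
  13 | W B0 → L0 hit [D]
  14 | W B2 → L2 miss [D]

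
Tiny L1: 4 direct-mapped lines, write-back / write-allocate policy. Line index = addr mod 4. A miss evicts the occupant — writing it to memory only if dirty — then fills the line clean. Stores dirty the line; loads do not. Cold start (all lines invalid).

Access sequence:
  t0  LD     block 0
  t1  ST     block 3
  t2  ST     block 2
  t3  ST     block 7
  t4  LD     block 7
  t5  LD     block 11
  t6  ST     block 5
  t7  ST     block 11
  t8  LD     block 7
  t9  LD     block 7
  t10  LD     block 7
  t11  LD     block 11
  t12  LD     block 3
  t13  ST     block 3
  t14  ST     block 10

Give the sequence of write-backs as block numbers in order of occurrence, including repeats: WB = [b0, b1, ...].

WB = [3, 7, 11, 2]

0: R B0 → L0 miss [-]
1: W B3 → L3 miss [D]
2: W B2 → L2 miss [D]
3: W B7 → L3 miss wb→B3 [D]
4: R B7 → L3 hit [D]
5: R B11 → L3 miss wb→B7 [-]
6: W B5 → L1 miss [D]
7: W B11 → L3 hit [D]
8: R B7 → L3 miss wb→B11 [-]
9: R B7 → L3 hit [-]
10: R B7 → L3 hit [-]
11: R B11 → L3 miss [-]
12: R B3 → L3 miss [-]
13: W B3 → L3 hit [D]
14: W B10 → L2 miss wb→B2 [D]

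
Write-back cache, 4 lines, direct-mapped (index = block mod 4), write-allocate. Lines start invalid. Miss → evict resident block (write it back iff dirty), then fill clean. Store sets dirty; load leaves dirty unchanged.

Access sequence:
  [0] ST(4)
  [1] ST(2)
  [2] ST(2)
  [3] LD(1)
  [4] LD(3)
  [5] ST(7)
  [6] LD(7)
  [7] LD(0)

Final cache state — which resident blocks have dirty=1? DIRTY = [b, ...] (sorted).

  0 | W B4 → L0 miss [D]
  1 | W B2 → L2 miss [D]
  2 | W B2 → L2 hit [D]
  3 | R B1 → L1 miss [-]
  4 | R B3 → L3 miss [-]
  5 | W B7 → L3 miss [D]
  6 | R B7 → L3 hit [D]
  7 | R B0 → L0 miss wb→B4 [-]

DIRTY = [2, 7]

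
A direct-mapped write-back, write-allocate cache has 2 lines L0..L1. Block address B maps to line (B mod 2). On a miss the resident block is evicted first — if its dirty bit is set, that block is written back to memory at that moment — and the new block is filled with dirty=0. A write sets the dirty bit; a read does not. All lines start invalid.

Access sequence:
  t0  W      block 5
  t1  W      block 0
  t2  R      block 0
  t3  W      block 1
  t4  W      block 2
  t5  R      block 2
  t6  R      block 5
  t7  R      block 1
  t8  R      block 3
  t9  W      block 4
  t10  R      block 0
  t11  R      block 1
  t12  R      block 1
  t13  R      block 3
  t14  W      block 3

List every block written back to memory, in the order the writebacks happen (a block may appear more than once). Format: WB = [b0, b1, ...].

0: W B5 -> L1 miss  d=D]
1: W B0 -> L0 miss  d=D]
2: R B0 -> L0 hit  d=D]
3: W B1 -> L1 miss wb->B5  d=D]
4: W B2 -> L0 miss wb->B0  d=D]
5: R B2 -> L0 hit  d=D]
6: R B5 -> L1 miss wb->B1  d=-]
7: R B1 -> L1 miss  d=-]
8: R B3 -> L1 miss  d=-]
9: W B4 -> L0 miss wb->B2  d=D]
10: R B0 -> L0 miss wb->B4  d=-]
11: R B1 -> L1 miss  d=-]
12: R B1 -> L1 hit  d=-]
13: R B3 -> L1 miss  d=-]
14: W B3 -> L1 hit  d=D]

WB = [5, 0, 1, 2, 4]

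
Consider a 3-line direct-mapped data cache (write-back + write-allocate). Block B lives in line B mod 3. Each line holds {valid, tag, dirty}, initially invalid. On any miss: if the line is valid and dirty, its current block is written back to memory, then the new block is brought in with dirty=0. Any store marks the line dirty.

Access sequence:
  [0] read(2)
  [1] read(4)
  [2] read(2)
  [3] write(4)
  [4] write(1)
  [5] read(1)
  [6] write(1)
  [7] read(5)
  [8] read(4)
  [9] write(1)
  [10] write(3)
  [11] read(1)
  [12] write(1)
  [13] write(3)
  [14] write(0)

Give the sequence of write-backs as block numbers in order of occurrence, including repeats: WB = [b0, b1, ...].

  0 | R B2 → L2 miss [-]
  1 | R B4 → L1 miss [-]
  2 | R B2 → L2 hit [-]
  3 | W B4 → L1 hit [D]
  4 | W B1 → L1 miss wb→B4 [D]
  5 | R B1 → L1 hit [D]
  6 | W B1 → L1 hit [D]
  7 | R B5 → L2 miss [-]
  8 | R B4 → L1 miss wb→B1 [-]
  9 | W B1 → L1 miss [D]
  10 | W B3 → L0 miss [D]
  11 | R B1 → L1 hit [D]
  12 | W B1 → L1 hit [D]
  13 | W B3 → L0 hit [D]
  14 | W B0 → L0 miss wb→B3 [D]

WB = [4, 1, 3]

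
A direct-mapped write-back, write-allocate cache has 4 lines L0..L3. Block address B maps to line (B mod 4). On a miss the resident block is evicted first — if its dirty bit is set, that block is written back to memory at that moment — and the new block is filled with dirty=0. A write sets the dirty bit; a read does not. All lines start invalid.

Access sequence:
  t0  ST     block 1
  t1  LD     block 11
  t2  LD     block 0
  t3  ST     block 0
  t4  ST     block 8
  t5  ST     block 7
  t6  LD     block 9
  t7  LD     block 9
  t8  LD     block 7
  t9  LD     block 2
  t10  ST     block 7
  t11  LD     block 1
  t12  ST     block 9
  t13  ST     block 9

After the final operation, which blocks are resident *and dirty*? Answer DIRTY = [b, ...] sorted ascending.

0: W B1 → L1 miss [D]
1: R B11 → L3 miss [-]
2: R B0 → L0 miss [-]
3: W B0 → L0 hit [D]
4: W B8 → L0 miss wb→B0 [D]
5: W B7 → L3 miss [D]
6: R B9 → L1 miss wb→B1 [-]
7: R B9 → L1 hit [-]
8: R B7 → L3 hit [D]
9: R B2 → L2 miss [-]
10: W B7 → L3 hit [D]
11: R B1 → L1 miss [-]
12: W B9 → L1 miss [D]
13: W B9 → L1 hit [D]

DIRTY = [7, 8, 9]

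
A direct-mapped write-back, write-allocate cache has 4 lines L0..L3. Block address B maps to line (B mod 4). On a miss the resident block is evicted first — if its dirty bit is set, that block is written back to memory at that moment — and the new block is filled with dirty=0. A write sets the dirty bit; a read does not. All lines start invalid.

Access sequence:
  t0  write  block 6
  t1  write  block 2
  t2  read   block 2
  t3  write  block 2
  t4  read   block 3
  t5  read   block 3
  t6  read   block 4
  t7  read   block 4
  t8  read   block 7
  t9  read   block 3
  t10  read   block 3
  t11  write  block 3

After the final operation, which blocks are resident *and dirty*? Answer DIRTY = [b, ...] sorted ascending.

0: W B6 -> L2 miss  d=D]
1: W B2 -> L2 miss wb->B6  d=D]
2: R B2 -> L2 hit  d=D]
3: W B2 -> L2 hit  d=D]
4: R B3 -> L3 miss  d=-]
5: R B3 -> L3 hit  d=-]
6: R B4 -> L0 miss  d=-]
7: R B4 -> L0 hit  d=-]
8: R B7 -> L3 miss  d=-]
9: R B3 -> L3 miss  d=-]
10: R B3 -> L3 hit  d=-]
11: W B3 -> L3 hit  d=D]

DIRTY = [2, 3]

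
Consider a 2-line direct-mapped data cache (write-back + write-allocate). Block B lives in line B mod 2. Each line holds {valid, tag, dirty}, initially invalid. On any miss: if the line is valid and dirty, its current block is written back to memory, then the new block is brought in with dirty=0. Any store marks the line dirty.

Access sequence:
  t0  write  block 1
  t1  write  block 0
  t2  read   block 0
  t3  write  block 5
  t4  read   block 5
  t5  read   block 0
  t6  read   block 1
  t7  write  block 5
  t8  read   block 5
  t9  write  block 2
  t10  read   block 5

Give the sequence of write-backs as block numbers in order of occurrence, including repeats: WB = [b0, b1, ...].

WB = [1, 5, 0]

  0 | W B1 → L1 miss [D]
  1 | W B0 → L0 miss [D]
  2 | R B0 → L0 hit [D]
  3 | W B5 → L1 miss wb→B1 [D]
  4 | R B5 → L1 hit [D]
  5 | R B0 → L0 hit [D]
  6 | R B1 → L1 miss wb→B5 [-]
  7 | W B5 → L1 miss [D]
  8 | R B5 → L1 hit [D]
  9 | W B2 → L0 miss wb→B0 [D]
  10 | R B5 → L1 hit [D]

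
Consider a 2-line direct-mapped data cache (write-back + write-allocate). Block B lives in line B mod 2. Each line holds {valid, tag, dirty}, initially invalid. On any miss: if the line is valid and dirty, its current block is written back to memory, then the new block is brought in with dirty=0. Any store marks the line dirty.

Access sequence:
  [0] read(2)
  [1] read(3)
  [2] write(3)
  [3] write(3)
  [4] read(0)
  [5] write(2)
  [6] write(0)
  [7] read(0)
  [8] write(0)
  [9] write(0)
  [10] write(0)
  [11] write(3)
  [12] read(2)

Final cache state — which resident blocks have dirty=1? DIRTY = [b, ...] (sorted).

0: R B2 → L0 miss [-]
1: R B3 → L1 miss [-]
2: W B3 → L1 hit [D]
3: W B3 → L1 hit [D]
4: R B0 → L0 miss [-]
5: W B2 → L0 miss [D]
6: W B0 → L0 miss wb→B2 [D]
7: R B0 → L0 hit [D]
8: W B0 → L0 hit [D]
9: W B0 → L0 hit [D]
10: W B0 → L0 hit [D]
11: W B3 → L1 hit [D]
12: R B2 → L0 miss wb→B0 [-]

DIRTY = [3]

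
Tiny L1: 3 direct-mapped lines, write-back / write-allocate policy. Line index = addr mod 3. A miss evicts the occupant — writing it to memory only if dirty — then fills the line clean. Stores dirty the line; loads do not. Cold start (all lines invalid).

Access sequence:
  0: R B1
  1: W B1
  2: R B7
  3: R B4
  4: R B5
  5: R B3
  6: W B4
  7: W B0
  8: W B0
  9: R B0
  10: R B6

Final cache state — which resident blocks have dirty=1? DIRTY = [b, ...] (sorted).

DIRTY = [4]

  0 | R B1 → L1 miss [-]
  1 | W B1 → L1 hit [D]
  2 | R B7 → L1 miss wb→B1 [-]
  3 | R B4 → L1 miss [-]
  4 | R B5 → L2 miss [-]
  5 | R B3 → L0 miss [-]
  6 | W B4 → L1 hit [D]
  7 | W B0 → L0 miss [D]
  8 | W B0 → L0 hit [D]
  9 | R B0 → L0 hit [D]
  10 | R B6 → L0 miss wb→B0 [-]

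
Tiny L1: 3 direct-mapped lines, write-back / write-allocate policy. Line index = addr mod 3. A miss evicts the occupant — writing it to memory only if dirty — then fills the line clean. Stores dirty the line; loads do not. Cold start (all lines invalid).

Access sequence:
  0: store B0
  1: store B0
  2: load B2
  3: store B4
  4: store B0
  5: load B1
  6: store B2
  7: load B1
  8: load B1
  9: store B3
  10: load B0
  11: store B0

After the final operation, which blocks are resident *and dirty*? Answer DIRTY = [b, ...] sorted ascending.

DIRTY = [0, 2]

  0 | W B0 → L0 miss [D]
  1 | W B0 → L0 hit [D]
  2 | R B2 → L2 miss [-]
  3 | W B4 → L1 miss [D]
  4 | W B0 → L0 hit [D]
  5 | R B1 → L1 miss wb→B4 [-]
  6 | W B2 → L2 hit [D]
  7 | R B1 → L1 hit [-]
  8 | R B1 → L1 hit [-]
  9 | W B3 → L0 miss wb→B0 [D]
  10 | R B0 → L0 miss wb→B3 [-]
  11 | W B0 → L0 hit [D]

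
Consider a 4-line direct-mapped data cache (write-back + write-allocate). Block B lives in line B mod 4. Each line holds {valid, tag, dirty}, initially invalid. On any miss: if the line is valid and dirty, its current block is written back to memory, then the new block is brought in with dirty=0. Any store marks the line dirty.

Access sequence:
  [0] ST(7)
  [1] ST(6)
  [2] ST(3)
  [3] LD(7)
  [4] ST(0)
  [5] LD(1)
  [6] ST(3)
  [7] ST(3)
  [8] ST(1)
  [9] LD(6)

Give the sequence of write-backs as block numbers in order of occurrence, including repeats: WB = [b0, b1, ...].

WB = [7, 3]

0: W B7 → L3 miss [D]
1: W B6 → L2 miss [D]
2: W B3 → L3 miss wb→B7 [D]
3: R B7 → L3 miss wb→B3 [-]
4: W B0 → L0 miss [D]
5: R B1 → L1 miss [-]
6: W B3 → L3 miss [D]
7: W B3 → L3 hit [D]
8: W B1 → L1 hit [D]
9: R B6 → L2 hit [D]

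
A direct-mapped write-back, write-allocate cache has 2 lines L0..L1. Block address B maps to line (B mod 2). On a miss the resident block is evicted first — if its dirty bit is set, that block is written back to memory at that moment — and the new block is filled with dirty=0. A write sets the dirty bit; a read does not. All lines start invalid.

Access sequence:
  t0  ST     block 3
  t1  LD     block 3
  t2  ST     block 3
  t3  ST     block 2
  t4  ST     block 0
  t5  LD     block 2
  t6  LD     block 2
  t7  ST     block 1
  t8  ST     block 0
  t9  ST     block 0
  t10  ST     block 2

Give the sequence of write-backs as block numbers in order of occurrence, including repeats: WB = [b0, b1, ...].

0: W B3 -> L1 miss  d=D]
1: R B3 -> L1 hit  d=D]
2: W B3 -> L1 hit  d=D]
3: W B2 -> L0 miss  d=D]
4: W B0 -> L0 miss wb->B2  d=D]
5: R B2 -> L0 miss wb->B0  d=-]
6: R B2 -> L0 hit  d=-]
7: W B1 -> L1 miss wb->B3  d=D]
8: W B0 -> L0 miss  d=D]
9: W B0 -> L0 hit  d=D]
10: W B2 -> L0 miss wb->B0  d=D]

WB = [2, 0, 3, 0]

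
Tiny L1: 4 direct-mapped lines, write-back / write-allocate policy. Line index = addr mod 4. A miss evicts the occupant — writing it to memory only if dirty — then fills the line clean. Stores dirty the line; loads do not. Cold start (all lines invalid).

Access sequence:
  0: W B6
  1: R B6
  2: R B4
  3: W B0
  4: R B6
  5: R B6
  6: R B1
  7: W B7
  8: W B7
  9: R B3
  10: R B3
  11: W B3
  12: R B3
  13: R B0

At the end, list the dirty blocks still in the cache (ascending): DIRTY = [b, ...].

0: W B6 → L2 miss [D]
1: R B6 → L2 hit [D]
2: R B4 → L0 miss [-]
3: W B0 → L0 miss [D]
4: R B6 → L2 hit [D]
5: R B6 → L2 hit [D]
6: R B1 → L1 miss [-]
7: W B7 → L3 miss [D]
8: W B7 → L3 hit [D]
9: R B3 → L3 miss wb→B7 [-]
10: R B3 → L3 hit [-]
11: W B3 → L3 hit [D]
12: R B3 → L3 hit [D]
13: R B0 → L0 hit [D]

DIRTY = [0, 3, 6]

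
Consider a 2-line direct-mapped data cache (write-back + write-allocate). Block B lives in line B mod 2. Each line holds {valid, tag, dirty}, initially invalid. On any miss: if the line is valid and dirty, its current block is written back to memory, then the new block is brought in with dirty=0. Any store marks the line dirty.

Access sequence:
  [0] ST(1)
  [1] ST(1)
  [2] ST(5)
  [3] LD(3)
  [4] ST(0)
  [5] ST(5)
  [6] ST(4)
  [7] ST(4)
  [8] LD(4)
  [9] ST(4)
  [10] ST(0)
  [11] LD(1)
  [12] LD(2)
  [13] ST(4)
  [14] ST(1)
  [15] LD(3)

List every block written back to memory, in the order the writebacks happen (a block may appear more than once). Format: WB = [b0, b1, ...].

WB = [1, 5, 0, 4, 5, 0, 1]

0: W B1 -> L1 miss  d=D]
1: W B1 -> L1 hit  d=D]
2: W B5 -> L1 miss wb->B1  d=D]
3: R B3 -> L1 miss wb->B5  d=-]
4: W B0 -> L0 miss  d=D]
5: W B5 -> L1 miss  d=D]
6: W B4 -> L0 miss wb->B0  d=D]
7: W B4 -> L0 hit  d=D]
8: R B4 -> L0 hit  d=D]
9: W B4 -> L0 hit  d=D]
10: W B0 -> L0 miss wb->B4  d=D]
11: R B1 -> L1 miss wb->B5  d=-]
12: R B2 -> L0 miss wb->B0  d=-]
13: W B4 -> L0 miss  d=D]
14: W B1 -> L1 hit  d=D]
15: R B3 -> L1 miss wb->B1  d=-]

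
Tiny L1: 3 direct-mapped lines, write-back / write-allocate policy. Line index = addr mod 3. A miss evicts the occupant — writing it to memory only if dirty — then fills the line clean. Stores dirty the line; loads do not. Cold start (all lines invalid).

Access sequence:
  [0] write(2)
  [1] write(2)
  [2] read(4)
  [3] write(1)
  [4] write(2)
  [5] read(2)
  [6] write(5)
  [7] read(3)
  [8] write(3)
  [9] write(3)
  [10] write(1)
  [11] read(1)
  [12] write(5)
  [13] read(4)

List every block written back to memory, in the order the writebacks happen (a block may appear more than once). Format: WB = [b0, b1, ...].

0: W B2 -> L2 miss  d=D]
1: W B2 -> L2 hit  d=D]
2: R B4 -> L1 miss  d=-]
3: W B1 -> L1 miss  d=D]
4: W B2 -> L2 hit  d=D]
5: R B2 -> L2 hit  d=D]
6: W B5 -> L2 miss wb->B2  d=D]
7: R B3 -> L0 miss  d=-]
8: W B3 -> L0 hit  d=D]
9: W B3 -> L0 hit  d=D]
10: W B1 -> L1 hit  d=D]
11: R B1 -> L1 hit  d=D]
12: W B5 -> L2 hit  d=D]
13: R B4 -> L1 miss wb->B1  d=-]

WB = [2, 1]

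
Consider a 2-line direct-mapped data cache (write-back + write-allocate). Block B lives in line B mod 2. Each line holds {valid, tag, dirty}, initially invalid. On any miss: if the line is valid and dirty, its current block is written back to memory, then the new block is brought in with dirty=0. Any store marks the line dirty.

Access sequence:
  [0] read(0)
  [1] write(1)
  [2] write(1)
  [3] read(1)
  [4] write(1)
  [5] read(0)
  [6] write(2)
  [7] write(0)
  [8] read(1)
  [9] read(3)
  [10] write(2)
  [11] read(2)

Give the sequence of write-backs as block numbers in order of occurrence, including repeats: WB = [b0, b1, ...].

0: R B0 -> L0 miss  d=-]
1: W B1 -> L1 miss  d=D]
2: W B1 -> L1 hit  d=D]
3: R B1 -> L1 hit  d=D]
4: W B1 -> L1 hit  d=D]
5: R B0 -> L0 hit  d=-]
6: W B2 -> L0 miss  d=D]
7: W B0 -> L0 miss wb->B2  d=D]
8: R B1 -> L1 hit  d=D]
9: R B3 -> L1 miss wb->B1  d=-]
10: W B2 -> L0 miss wb->B0  d=D]
11: R B2 -> L0 hit  d=D]

WB = [2, 1, 0]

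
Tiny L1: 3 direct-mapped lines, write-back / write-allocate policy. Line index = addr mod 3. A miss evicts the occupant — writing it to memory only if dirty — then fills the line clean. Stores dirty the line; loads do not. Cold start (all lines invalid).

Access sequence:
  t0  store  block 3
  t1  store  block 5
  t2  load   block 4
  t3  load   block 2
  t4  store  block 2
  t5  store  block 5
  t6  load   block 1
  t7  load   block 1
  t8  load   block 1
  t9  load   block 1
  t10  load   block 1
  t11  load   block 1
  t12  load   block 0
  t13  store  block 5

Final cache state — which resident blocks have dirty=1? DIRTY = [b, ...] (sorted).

DIRTY = [5]

0: W B3 -> L0 miss  d=D]
1: W B5 -> L2 miss  d=D]
2: R B4 -> L1 miss  d=-]
3: R B2 -> L2 miss wb->B5  d=-]
4: W B2 -> L2 hit  d=D]
5: W B5 -> L2 miss wb->B2  d=D]
6: R B1 -> L1 miss  d=-]
7: R B1 -> L1 hit  d=-]
8: R B1 -> L1 hit  d=-]
9: R B1 -> L1 hit  d=-]
10: R B1 -> L1 hit  d=-]
11: R B1 -> L1 hit  d=-]
12: R B0 -> L0 miss wb->B3  d=-]
13: W B5 -> L2 hit  d=D]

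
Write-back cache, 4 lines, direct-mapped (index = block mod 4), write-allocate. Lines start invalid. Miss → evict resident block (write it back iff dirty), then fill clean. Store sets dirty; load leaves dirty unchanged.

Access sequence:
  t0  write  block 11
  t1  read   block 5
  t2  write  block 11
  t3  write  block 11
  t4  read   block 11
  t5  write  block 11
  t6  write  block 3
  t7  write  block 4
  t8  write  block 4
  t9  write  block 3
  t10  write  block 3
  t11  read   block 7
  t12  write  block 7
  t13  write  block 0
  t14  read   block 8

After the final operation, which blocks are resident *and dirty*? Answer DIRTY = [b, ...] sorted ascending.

DIRTY = [7]

0: W B11 → L3 miss [D]
1: R B5 → L1 miss [-]
2: W B11 → L3 hit [D]
3: W B11 → L3 hit [D]
4: R B11 → L3 hit [D]
5: W B11 → L3 hit [D]
6: W B3 → L3 miss wb→B11 [D]
7: W B4 → L0 miss [D]
8: W B4 → L0 hit [D]
9: W B3 → L3 hit [D]
10: W B3 → L3 hit [D]
11: R B7 → L3 miss wb→B3 [-]
12: W B7 → L3 hit [D]
13: W B0 → L0 miss wb→B4 [D]
14: R B8 → L0 miss wb→B0 [-]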